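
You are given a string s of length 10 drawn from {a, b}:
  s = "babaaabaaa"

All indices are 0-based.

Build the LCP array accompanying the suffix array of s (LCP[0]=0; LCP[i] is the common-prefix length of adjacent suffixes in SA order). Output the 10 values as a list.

rank | idx | suffix
   0 |   9 | a
   1 |   8 | aa
   2 |   7 | aaa
   3 |   3 | aaabaaa
   4 |   4 | aabaaa
   5 |   5 | abaaa
   6 |   1 | abaaabaaa
   7 |   6 | baaa
   8 |   2 | baaabaaa
   9 |   0 | babaaabaaa

SA = [9, 8, 7, 3, 4, 5, 1, 6, 2, 0]
i: (SA[i-1],SA[i]) lcp shared
  1: (9,8) 1 'a'
  2: (8,7) 2 'aa'
  3: (7,3) 3 'aaa'
  4: (3,4) 2 'aa'
  5: (4,5) 1 'a'
  6: (5,1) 5 'abaaa'
  7: (1,6) 0 ''
  8: (6,2) 4 'baaa'
  9: (2,0) 2 'ba'

[0, 1, 2, 3, 2, 1, 5, 0, 4, 2]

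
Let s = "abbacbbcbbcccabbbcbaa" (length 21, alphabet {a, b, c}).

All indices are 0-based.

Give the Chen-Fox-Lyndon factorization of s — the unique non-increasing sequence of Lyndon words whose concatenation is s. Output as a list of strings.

emit factor 1: 'abbacbbcbbcccabbbcb' (i=0, period=19)
emit factor 2: 'a' (i=19, period=1)
emit factor 3: 'a' (i=20, period=1)

["abbacbbcbbcccabbbcb", "a", "a"]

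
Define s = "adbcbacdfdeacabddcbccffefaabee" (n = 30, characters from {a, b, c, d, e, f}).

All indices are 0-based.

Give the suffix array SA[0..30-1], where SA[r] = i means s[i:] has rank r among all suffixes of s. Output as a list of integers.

[25, 13, 26, 11, 5, 0, 4, 2, 18, 14, 27, 12, 3, 17, 19, 6, 20, 1, 16, 15, 9, 7, 29, 10, 28, 23, 24, 8, 22, 21]

rank | idx | suffix
   0 |  25 | aabee
   1 |  13 | abddcbccffefaabee
   2 |  26 | abee
   3 |  11 | acabddcbccffefaabee
   4 |   5 | acdfdeacabddcbccffefaabee
   5 |   0 | adbcbacdfdeacabddcbccffefaabee
   6 |   4 | bacdfdeacabddcbccffefaabee
   7 |   2 | bcbacdfdeacabddcbccffefaabee
   8 |  18 | bccffefaabee
   9 |  14 | bddcbccffefaabee
  10 |  27 | bee
  11 |  12 | cabddcbccffefaabee
  12 |   3 | cbacdfdeacabddcbccffefaabee
  13 |  17 | cbccffefaabee
  14 |  19 | ccffefaabee
  15 |   6 | cdfdeacabddcbccffefaabee
  16 |  20 | cffefaabee
  17 |   1 | dbcbacdfdeacabddcbccffefaabee
  18 |  16 | dcbccffefaabee
  19 |  15 | ddcbccffefaabee
  20 |   9 | deacabddcbccffefaabee
  21 |   7 | dfdeacabddcbccffefaabee
  22 |  29 | e
  23 |  10 | eacabddcbccffefaabee
  24 |  28 | ee
  25 |  23 | efaabee
  26 |  24 | faabee
  27 |   8 | fdeacabddcbccffefaabee
  28 |  22 | fefaabee
  29 |  21 | ffefaabee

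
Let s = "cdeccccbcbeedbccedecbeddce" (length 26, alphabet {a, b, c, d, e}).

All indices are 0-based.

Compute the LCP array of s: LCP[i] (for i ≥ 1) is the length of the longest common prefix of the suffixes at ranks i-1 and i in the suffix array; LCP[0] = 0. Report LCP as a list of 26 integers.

rank | idx | suffix
   0 |   7 | bcbeedbccedecbeddce
   1 |  13 | bccedecbeddce
   2 |  20 | beddce
   3 |   9 | beedbccedecbeddce
   4 |   6 | cbcbeedbccedecbeddce
   5 |  19 | cbeddce
   6 |   8 | cbeedbccedecbeddce
   7 |   5 | ccbcbeedbccedecbeddce
   8 |   4 | cccbcbeedbccedecbeddce
   9 |   3 | ccccbcbeedbccedecbeddce
  10 |  14 | ccedecbeddce
  11 |   0 | cdeccccbcbeedbccedecbeddce
  12 |  24 | ce
  13 |  15 | cedecbeddce
  14 |  12 | dbccedecbeddce
  15 |  23 | dce
  16 |  22 | ddce
  17 |  17 | decbeddce
  18 |   1 | deccccbcbeedbccedecbeddce
  19 |  25 | e
  20 |  18 | ecbeddce
  21 |   2 | eccccbcbeedbccedecbeddce
  22 |  11 | edbccedecbeddce
  23 |  21 | eddce
  24 |  16 | edecbeddce
  25 |  10 | eedbccedecbeddce

SA = [7, 13, 20, 9, 6, 19, 8, 5, 4, 3, 14, 0, 24, 15, 12, 23, 22, 17, 1, 25, 18, 2, 11, 21, 16, 10]
rank  pair      lcp
   1  s[7:],s[13:]  2  'bc'
   2  s[13:],s[20:]  1  'b'
   3  s[20:],s[9:]  2  'be'
   4  s[9:],s[6:]  0  ''
   5  s[6:],s[19:]  2  'cb'
   6  s[19:],s[8:]  3  'cbe'
   7  s[8:],s[5:]  1  'c'
   8  s[5:],s[4:]  2  'cc'
   9  s[4:],s[3:]  3  'ccc'
  10  s[3:],s[14:]  2  'cc'
  11  s[14:],s[0:]  1  'c'
  12  s[0:],s[24:]  1  'c'
  13  s[24:],s[15:]  2  'ce'
  14  s[15:],s[12:]  0  ''
  15  s[12:],s[23:]  1  'd'
  16  s[23:],s[22:]  1  'd'
  17  s[22:],s[17:]  1  'd'
  18  s[17:],s[1:]  3  'dec'
  19  s[1:],s[25:]  0  ''
  20  s[25:],s[18:]  1  'e'
  21  s[18:],s[2:]  2  'ec'
  22  s[2:],s[11:]  1  'e'
  23  s[11:],s[21:]  2  'ed'
  24  s[21:],s[16:]  2  'ed'
  25  s[16:],s[10:]  1  'e'

[0, 2, 1, 2, 0, 2, 3, 1, 2, 3, 2, 1, 1, 2, 0, 1, 1, 1, 3, 0, 1, 2, 1, 2, 2, 1]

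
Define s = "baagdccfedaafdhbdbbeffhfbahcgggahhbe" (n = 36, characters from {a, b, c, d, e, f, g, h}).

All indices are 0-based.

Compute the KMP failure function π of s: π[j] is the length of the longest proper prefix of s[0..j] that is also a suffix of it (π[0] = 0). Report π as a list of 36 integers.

[0, 0, 0, 0, 0, 0, 0, 0, 0, 0, 0, 0, 0, 0, 0, 1, 0, 1, 1, 0, 0, 0, 0, 0, 1, 2, 0, 0, 0, 0, 0, 0, 0, 0, 1, 0]

π[0] = 0
j=1 s[j]='a': π[1]=0 (border '')
j=2 s[j]='a': π[2]=0 (border '')
j=3 s[j]='g': π[3]=0 (border '')
j=4 s[j]='d': π[4]=0 (border '')
j=5 s[j]='c': π[5]=0 (border '')
j=6 s[j]='c': π[6]=0 (border '')
j=7 s[j]='f': π[7]=0 (border '')
j=8 s[j]='e': π[8]=0 (border '')
j=9 s[j]='d': π[9]=0 (border '')
j=10 s[j]='a': π[10]=0 (border '')
j=11 s[j]='a': π[11]=0 (border '')
j=12 s[j]='f': π[12]=0 (border '')
j=13 s[j]='d': π[13]=0 (border '')
j=14 s[j]='h': π[14]=0 (border '')
j=15 s[j]='b': π[15]=1 (border 'b')
j=16 s[j]='d': k: 1→0; π[16]=0 (border '')
j=17 s[j]='b': π[17]=1 (border 'b')
j=18 s[j]='b': k: 1→0; π[18]=1 (border 'b')
j=19 s[j]='e': k: 1→0; π[19]=0 (border '')
j=20 s[j]='f': π[20]=0 (border '')
j=21 s[j]='f': π[21]=0 (border '')
j=22 s[j]='h': π[22]=0 (border '')
j=23 s[j]='f': π[23]=0 (border '')
j=24 s[j]='b': π[24]=1 (border 'b')
j=25 s[j]='a': π[25]=2 (border 'ba')
j=26 s[j]='h': k: 2→0; π[26]=0 (border '')
j=27 s[j]='c': π[27]=0 (border '')
j=28 s[j]='g': π[28]=0 (border '')
j=29 s[j]='g': π[29]=0 (border '')
j=30 s[j]='g': π[30]=0 (border '')
j=31 s[j]='a': π[31]=0 (border '')
j=32 s[j]='h': π[32]=0 (border '')
j=33 s[j]='h': π[33]=0 (border '')
j=34 s[j]='b': π[34]=1 (border 'b')
j=35 s[j]='e': k: 1→0; π[35]=0 (border '')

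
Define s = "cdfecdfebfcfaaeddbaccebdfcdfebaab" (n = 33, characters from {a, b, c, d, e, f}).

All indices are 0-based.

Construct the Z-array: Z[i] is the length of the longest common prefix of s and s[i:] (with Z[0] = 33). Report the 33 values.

Z[0]=33
i=1: i≥r, start 0; Z[1]=0
i=2: i≥r, start 0; Z[2]=0
i=3: i≥r, start 0; Z[3]=0
i=4: i≥r, start 0; Z[4]=4 scan→box=[4,8)
i=5: min(r-i=3, Z[1]=0)=0; Z[5]=0
i=6: min(r-i=2, Z[2]=0)=0; Z[6]=0
i=7: min(r-i=1, Z[3]=0)=0; Z[7]=0
i=8: i≥r, start 0; Z[8]=0
i=9: i≥r, start 0; Z[9]=0
i=10: i≥r, start 0; Z[10]=1 scan→box=[10,11)
i=11: i≥r, start 0; Z[11]=0
i=12: i≥r, start 0; Z[12]=0
i=13: i≥r, start 0; Z[13]=0
i=14: i≥r, start 0; Z[14]=0
i=15: i≥r, start 0; Z[15]=0
i=16: i≥r, start 0; Z[16]=0
i=17: i≥r, start 0; Z[17]=0
i=18: i≥r, start 0; Z[18]=0
i=19: i≥r, start 0; Z[19]=1 scan→box=[19,20)
i=20: i≥r, start 0; Z[20]=1 scan→box=[20,21)
i=21: i≥r, start 0; Z[21]=0
i=22: i≥r, start 0; Z[22]=0
i=23: i≥r, start 0; Z[23]=0
i=24: i≥r, start 0; Z[24]=0
i=25: i≥r, start 0; Z[25]=4 scan→box=[25,29)
i=26: min(r-i=3, Z[1]=0)=0; Z[26]=0
i=27: min(r-i=2, Z[2]=0)=0; Z[27]=0
i=28: min(r-i=1, Z[3]=0)=0; Z[28]=0
i=29: i≥r, start 0; Z[29]=0
i=30: i≥r, start 0; Z[30]=0
i=31: i≥r, start 0; Z[31]=0
i=32: i≥r, start 0; Z[32]=0

[33, 0, 0, 0, 4, 0, 0, 0, 0, 0, 1, 0, 0, 0, 0, 0, 0, 0, 0, 1, 1, 0, 0, 0, 0, 4, 0, 0, 0, 0, 0, 0, 0]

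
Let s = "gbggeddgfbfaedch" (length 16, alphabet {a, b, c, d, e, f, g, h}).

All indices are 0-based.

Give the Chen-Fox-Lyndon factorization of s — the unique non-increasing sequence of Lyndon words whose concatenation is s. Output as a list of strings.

emit factor 1: 'g' (i=0, period=1)
emit factor 2: 'bggeddgf' (i=1, period=8)
emit factor 3: 'bf' (i=9, period=2)
emit factor 4: 'aedch' (i=11, period=5)

["g", "bggeddgf", "bf", "aedch"]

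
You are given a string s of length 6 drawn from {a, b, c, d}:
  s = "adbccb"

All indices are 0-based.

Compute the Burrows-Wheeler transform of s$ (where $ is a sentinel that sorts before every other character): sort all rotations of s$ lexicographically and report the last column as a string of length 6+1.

rank  rotation last
    0  $adbccb  b
    1  adbccb$  $
    2  b$adbcc  c
    3  bccb$ad  d
    4  cb$adbc  c
    5  ccb$adb  b
    6  dbccb$a  a

b$cdcba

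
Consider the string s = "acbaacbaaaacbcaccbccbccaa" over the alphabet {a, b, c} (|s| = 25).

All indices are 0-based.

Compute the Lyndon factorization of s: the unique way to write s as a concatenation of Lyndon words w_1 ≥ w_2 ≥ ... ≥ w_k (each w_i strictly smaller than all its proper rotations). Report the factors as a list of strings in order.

emit factor 1: 'acb' (i=0, period=3)
emit factor 2: 'aacb' (i=3, period=4)
emit factor 3: 'aaaacbcaccbccbcc' (i=7, period=16)
emit factor 4: 'a' (i=23, period=1)
emit factor 5: 'a' (i=24, period=1)

["acb", "aacb", "aaaacbcaccbccbcc", "a", "a"]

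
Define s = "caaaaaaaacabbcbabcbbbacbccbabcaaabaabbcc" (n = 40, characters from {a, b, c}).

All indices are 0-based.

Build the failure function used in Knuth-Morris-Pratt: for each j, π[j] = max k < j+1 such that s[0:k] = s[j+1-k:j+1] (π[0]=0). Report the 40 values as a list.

[0, 0, 0, 0, 0, 0, 0, 0, 0, 1, 2, 0, 0, 1, 0, 0, 0, 1, 0, 0, 0, 0, 1, 0, 1, 1, 0, 0, 0, 1, 2, 3, 4, 0, 0, 0, 0, 0, 1, 1]

π[0] = 0
j=1 s[j]='a': π[1]=0 (border '')
j=2 s[j]='a': π[2]=0 (border '')
j=3 s[j]='a': π[3]=0 (border '')
j=4 s[j]='a': π[4]=0 (border '')
j=5 s[j]='a': π[5]=0 (border '')
j=6 s[j]='a': π[6]=0 (border '')
j=7 s[j]='a': π[7]=0 (border '')
j=8 s[j]='a': π[8]=0 (border '')
j=9 s[j]='c': π[9]=1 (border 'c')
j=10 s[j]='a': π[10]=2 (border 'ca')
j=11 s[j]='b': k: 2→0; π[11]=0 (border '')
j=12 s[j]='b': π[12]=0 (border '')
j=13 s[j]='c': π[13]=1 (border 'c')
j=14 s[j]='b': k: 1→0; π[14]=0 (border '')
j=15 s[j]='a': π[15]=0 (border '')
j=16 s[j]='b': π[16]=0 (border '')
j=17 s[j]='c': π[17]=1 (border 'c')
j=18 s[j]='b': k: 1→0; π[18]=0 (border '')
j=19 s[j]='b': π[19]=0 (border '')
j=20 s[j]='b': π[20]=0 (border '')
j=21 s[j]='a': π[21]=0 (border '')
j=22 s[j]='c': π[22]=1 (border 'c')
j=23 s[j]='b': k: 1→0; π[23]=0 (border '')
j=24 s[j]='c': π[24]=1 (border 'c')
j=25 s[j]='c': k: 1→0; π[25]=1 (border 'c')
j=26 s[j]='b': k: 1→0; π[26]=0 (border '')
j=27 s[j]='a': π[27]=0 (border '')
j=28 s[j]='b': π[28]=0 (border '')
j=29 s[j]='c': π[29]=1 (border 'c')
j=30 s[j]='a': π[30]=2 (border 'ca')
j=31 s[j]='a': π[31]=3 (border 'caa')
j=32 s[j]='a': π[32]=4 (border 'caaa')
j=33 s[j]='b': k: 4→0; π[33]=0 (border '')
j=34 s[j]='a': π[34]=0 (border '')
j=35 s[j]='a': π[35]=0 (border '')
j=36 s[j]='b': π[36]=0 (border '')
j=37 s[j]='b': π[37]=0 (border '')
j=38 s[j]='c': π[38]=1 (border 'c')
j=39 s[j]='c': k: 1→0; π[39]=1 (border 'c')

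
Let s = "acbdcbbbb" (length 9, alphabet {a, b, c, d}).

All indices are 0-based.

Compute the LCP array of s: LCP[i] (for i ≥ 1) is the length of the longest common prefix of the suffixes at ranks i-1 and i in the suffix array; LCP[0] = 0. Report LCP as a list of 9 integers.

rank→(start, suffix):
  0 → (0, 'acbdcbbbb')
  1 → (8, 'b')
  2 → (7, 'bb')
  3 → (6, 'bbb')
  4 → (5, 'bbbb')
  5 → (2, 'bdcbbbb')
  6 → (4, 'cbbbb')
  7 → (1, 'cbdcbbbb')
  8 → (3, 'dcbbbb')

SA = [0, 8, 7, 6, 5, 2, 4, 1, 3]
rank  pair      lcp
   1  s[0:],s[8:]  0  ''
   2  s[8:],s[7:]  1  'b'
   3  s[7:],s[6:]  2  'bb'
   4  s[6:],s[5:]  3  'bbb'
   5  s[5:],s[2:]  1  'b'
   6  s[2:],s[4:]  0  ''
   7  s[4:],s[1:]  2  'cb'
   8  s[1:],s[3:]  0  ''

[0, 0, 1, 2, 3, 1, 0, 2, 0]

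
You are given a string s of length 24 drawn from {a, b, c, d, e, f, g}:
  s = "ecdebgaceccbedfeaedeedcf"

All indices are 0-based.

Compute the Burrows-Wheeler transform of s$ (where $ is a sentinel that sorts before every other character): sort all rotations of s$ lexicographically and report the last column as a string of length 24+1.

fgececeeadeceefdc$eabdcdb

rank  rotation                   last
    0  $ecdebgaceccbedfeaedeedcf  f
    1  aceccbedfeaedeedcf$ecdebg  g
    2  aedeedcf$ecdebgaceccbedfe  e
    3  bedfeaedeedcf$ecdebgacecc  c
    4  bgaceccbedfeaedeedcf$ecde  e
    5  cbedfeaedeedcf$ecdebgacec  c
    6  ccbedfeaedeedcf$ecdebgace  e
    7  cdebgaceccbedfeaedeedcf$e  e
    8  ceccbedfeaedeedcf$ecdebga  a
    9  cf$ecdebgaceccbedfeaedeed  d
   10  dcf$ecdebgaceccbedfeaedee  e
   11  debgaceccbedfeaedeedcf$ec  c
   12  deedcf$ecdebgaceccbedfeae  e
   13  dfeaedeedcf$ecdebgaceccbe  e
   14  eaedeedcf$ecdebgaceccbedf  f
   15  ebgaceccbedfeaedeedcf$ecd  d
   16  eccbedfeaedeedcf$ecdebgac  c
   17  ecdebgaceccbedfeaedeedcf$  $
   18  edcf$ecdebgaceccbedfeaede  e
   19  edeedcf$ecdebgaceccbedfea  a
   20  edfeaedeedcf$ecdebgaceccb  b
   21  eedcf$ecdebgaceccbedfeaed  d
   22  f$ecdebgaceccbedfeaedeedc  c
   23  feaedeedcf$ecdebgaceccbed  d
   24  gaceccbedfeaedeedcf$ecdeb  b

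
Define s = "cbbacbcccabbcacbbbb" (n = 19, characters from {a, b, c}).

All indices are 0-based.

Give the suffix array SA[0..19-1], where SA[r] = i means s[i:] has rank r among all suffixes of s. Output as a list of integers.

rank→(start, suffix):
  0 → (9, 'abbcacbbbb')
  1 → (13, 'acbbbb')
  2 → (3, 'acbcccabbcacbbbb')
  3 → (18, 'b')
  4 → (2, 'bacbcccabbcacbbbb')
  5 → (17, 'bb')
  6 → (1, 'bbacbcccabbcacbbbb')
  7 → (16, 'bbb')
  8 → (15, 'bbbb')
  9 → (10, 'bbcacbbbb')
  10 → (11, 'bcacbbbb')
  11 → (5, 'bcccabbcacbbbb')
  12 → (8, 'cabbcacbbbb')
  13 → (12, 'cacbbbb')
  14 → (0, 'cbbacbcccabbcacbbbb')
  15 → (14, 'cbbbb')
  16 → (4, 'cbcccabbcacbbbb')
  17 → (7, 'ccabbcacbbbb')
  18 → (6, 'cccabbcacbbbb')

[9, 13, 3, 18, 2, 17, 1, 16, 15, 10, 11, 5, 8, 12, 0, 14, 4, 7, 6]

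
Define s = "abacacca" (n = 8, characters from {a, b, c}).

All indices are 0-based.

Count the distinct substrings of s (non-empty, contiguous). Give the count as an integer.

sorted suffixes:
  #0 SA[0]=7  'a'
  #1 SA[1]=0  'abacacca'
  #2 SA[2]=2  'acacca'
  #3 SA[3]=4  'acca'
  #4 SA[4]=1  'bacacca'
  #5 SA[5]=6  'ca'
  #6 SA[6]=3  'cacca'
  #7 SA[7]=5  'cca'

SA = [7, 0, 2, 4, 1, 6, 3, 5]
[i] adj suffixes → lcp
  [1] 7/0 → 1 ('a')
  [2] 0/2 → 1 ('a')
  [3] 2/4 → 2 ('ac')
  [4] 4/1 → 0 ('')
  [5] 1/6 → 0 ('')
  [6] 6/3 → 2 ('ca')
  [7] 3/5 → 1 ('c')

n(n+1)/2 = 8·9/2 = 36
Σ LCP = 0 + 1 + 1 + 2 + 0 + 0 + 2 + 1 = 7
distinct = 36 − 7 = 29

29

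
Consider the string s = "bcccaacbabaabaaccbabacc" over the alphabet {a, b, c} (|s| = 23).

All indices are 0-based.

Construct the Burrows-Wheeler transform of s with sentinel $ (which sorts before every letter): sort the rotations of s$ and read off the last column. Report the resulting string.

cbcbbababaaacca$ccacacab

rank  rotation                  last
    0  $bcccaacbabaabaaccbabacc  c
    1  aabaaccbabacc$bcccaacbab  b
    2  aacbabaabaaccbabacc$bccc  c
    3  aaccbabacc$bcccaacbabaab  b
    4  abaabaaccbabacc$bcccaacb  b
    5  abaaccbabacc$bcccaacbaba  a
    6  abacc$bcccaacbabaabaaccb  b
    7  acbabaabaaccbabacc$bccca  a
    8  acc$bcccaacbabaabaaccbab  b
    9  accbabacc$bcccaacbabaaba  a
   10  baabaaccbabacc$bcccaacba  a
   11  baaccbabacc$bcccaacbabaa  a
   12  babaabaaccbabacc$bcccaac  c
   13  babacc$bcccaacbabaabaacc  c
   14  bacc$bcccaacbabaabaaccba  a
   15  bcccaacbabaabaaccbabacc$  $
   16  c$bcccaacbabaabaaccbabac  c
   17  caacbabaabaaccbabacc$bcc  c
   18  cbabaabaaccbabacc$bcccaa  a
   19  cbabacc$bcccaacbabaabaac  c
   20  cc$bcccaacbabaabaaccbaba  a
   21  ccaacbabaabaaccbabacc$bc  c
   22  ccbabacc$bcccaacbabaabaa  a
   23  cccaacbabaabaaccbabacc$b  b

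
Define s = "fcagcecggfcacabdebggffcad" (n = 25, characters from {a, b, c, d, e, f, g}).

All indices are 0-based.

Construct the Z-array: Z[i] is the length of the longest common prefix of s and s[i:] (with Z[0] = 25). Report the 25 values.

Z[0]=25
i=1: fresh scan; Z[1]=0
i=2: fresh scan; Z[2]=0
i=3: fresh scan; Z[3]=0
i=4: fresh scan; Z[4]=0
i=5: fresh scan; Z[5]=0
i=6: fresh scan; Z[6]=0
i=7: fresh scan; Z[7]=0
i=8: fresh scan; Z[8]=0
i=9: fresh scan; Z[9]=3 scan→box=[9,12)
i=10: min(r-i=2, Z[1]=0)=0; Z[10]=0
i=11: min(r-i=1, Z[2]=0)=0; Z[11]=0
i=12: fresh scan; Z[12]=0
i=13: fresh scan; Z[13]=0
i=14: fresh scan; Z[14]=0
i=15: fresh scan; Z[15]=0
i=16: fresh scan; Z[16]=0
i=17: fresh scan; Z[17]=0
i=18: fresh scan; Z[18]=0
i=19: fresh scan; Z[19]=0
i=20: fresh scan; Z[20]=1 scan→box=[20,21)
i=21: fresh scan; Z[21]=3 scan→box=[21,24)
i=22: min(r-i=2, Z[1]=0)=0; Z[22]=0
i=23: min(r-i=1, Z[2]=0)=0; Z[23]=0
i=24: fresh scan; Z[24]=0

[25, 0, 0, 0, 0, 0, 0, 0, 0, 3, 0, 0, 0, 0, 0, 0, 0, 0, 0, 0, 1, 3, 0, 0, 0]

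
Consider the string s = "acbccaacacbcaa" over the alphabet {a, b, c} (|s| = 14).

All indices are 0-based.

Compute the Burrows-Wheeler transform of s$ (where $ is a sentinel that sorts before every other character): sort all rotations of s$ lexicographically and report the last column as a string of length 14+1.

aaccac$ccbcaaab

rank  rotation         last
    0  $acbccaacacbcaa  a
    1  a$acbccaacacbca  a
    2  aa$acbccaacacbc  c
    3  aacacbcaa$acbcc  c
    4  acacbcaa$acbcca  a
    5  acbcaa$acbccaac  c
    6  acbccaacacbcaa$  $
    7  bcaa$acbccaacac  c
    8  bccaacacbcaa$ac  c
    9  caa$acbccaacacb  b
   10  caacacbcaa$acbc  c
   11  cacbcaa$acbccaa  a
   12  cbcaa$acbccaaca  a
   13  cbccaacacbcaa$a  a
   14  ccaacacbcaa$acb  b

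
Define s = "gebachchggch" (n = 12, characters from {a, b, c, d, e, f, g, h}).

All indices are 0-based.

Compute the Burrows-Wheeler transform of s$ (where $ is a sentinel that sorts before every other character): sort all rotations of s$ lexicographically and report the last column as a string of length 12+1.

rank  rotation       last
    0  $gebachchggch  h
    1  achchggch$geb  b
    2  bachchggch$ge  e
    3  ch$gebachchgg  g
    4  chchggch$geba  a
    5  chggch$gebach  h
    6  ebachchggch$g  g
    7  gch$gebachchg  g
    8  gebachchggch$  $
    9  ggch$gebachch  h
   10  h$gebachchggc  c
   11  hchggch$gebac  c
   12  hggch$gebachc  c

hbegahgg$hccc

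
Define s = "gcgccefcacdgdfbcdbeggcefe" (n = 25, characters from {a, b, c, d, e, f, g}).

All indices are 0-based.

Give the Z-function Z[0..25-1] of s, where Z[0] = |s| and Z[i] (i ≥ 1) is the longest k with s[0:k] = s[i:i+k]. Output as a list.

[25, 0, 2, 0, 0, 0, 0, 0, 0, 0, 0, 1, 0, 0, 0, 0, 0, 0, 0, 1, 2, 0, 0, 0, 0]

Z[0]=25
i=1: outside box; Z[1]=0
i=2: outside box; Z[2]=2 extend→box=[2,4)
i=3: min(r-i=1, Z[1]=0)=0; Z[3]=0
i=4: outside box; Z[4]=0
i=5: outside box; Z[5]=0
i=6: outside box; Z[6]=0
i=7: outside box; Z[7]=0
i=8: outside box; Z[8]=0
i=9: outside box; Z[9]=0
i=10: outside box; Z[10]=0
i=11: outside box; Z[11]=1 extend→box=[11,12)
i=12: outside box; Z[12]=0
i=13: outside box; Z[13]=0
i=14: outside box; Z[14]=0
i=15: outside box; Z[15]=0
i=16: outside box; Z[16]=0
i=17: outside box; Z[17]=0
i=18: outside box; Z[18]=0
i=19: outside box; Z[19]=1 extend→box=[19,20)
i=20: outside box; Z[20]=2 extend→box=[20,22)
i=21: min(r-i=1, Z[1]=0)=0; Z[21]=0
i=22: outside box; Z[22]=0
i=23: outside box; Z[23]=0
i=24: outside box; Z[24]=0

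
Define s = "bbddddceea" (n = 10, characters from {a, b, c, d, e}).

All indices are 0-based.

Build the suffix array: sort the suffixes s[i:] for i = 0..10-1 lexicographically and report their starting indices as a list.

[9, 0, 1, 6, 5, 4, 3, 2, 8, 7]

rank→(start, suffix):
  0 → (9, 'a')
  1 → (0, 'bbddddceea')
  2 → (1, 'bddddceea')
  3 → (6, 'ceea')
  4 → (5, 'dceea')
  5 → (4, 'ddceea')
  6 → (3, 'dddceea')
  7 → (2, 'ddddceea')
  8 → (8, 'ea')
  9 → (7, 'eea')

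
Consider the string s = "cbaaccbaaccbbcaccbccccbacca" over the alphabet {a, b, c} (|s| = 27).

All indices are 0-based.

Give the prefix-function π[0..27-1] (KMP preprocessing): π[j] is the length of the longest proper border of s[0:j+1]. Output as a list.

π[0] = 0
j=1 s[j]='b': π[1]=0 (border '')
j=2 s[j]='a': π[2]=0 (border '')
j=3 s[j]='a': π[3]=0 (border '')
j=4 s[j]='c': π[4]=1 (border 'c')
j=5 s[j]='c': k: 1→0; π[5]=1 (border 'c')
j=6 s[j]='b': π[6]=2 (border 'cb')
j=7 s[j]='a': π[7]=3 (border 'cba')
j=8 s[j]='a': π[8]=4 (border 'cbaa')
j=9 s[j]='c': π[9]=5 (border 'cbaac')
j=10 s[j]='c': π[10]=6 (border 'cbaacc')
j=11 s[j]='b': π[11]=7 (border 'cbaaccb')
j=12 s[j]='b': k: 7→2→0; π[12]=0 (border '')
j=13 s[j]='c': π[13]=1 (border 'c')
j=14 s[j]='a': k: 1→0; π[14]=0 (border '')
j=15 s[j]='c': π[15]=1 (border 'c')
j=16 s[j]='c': k: 1→0; π[16]=1 (border 'c')
j=17 s[j]='b': π[17]=2 (border 'cb')
j=18 s[j]='c': k: 2→0; π[18]=1 (border 'c')
j=19 s[j]='c': k: 1→0; π[19]=1 (border 'c')
j=20 s[j]='c': k: 1→0; π[20]=1 (border 'c')
j=21 s[j]='c': k: 1→0; π[21]=1 (border 'c')
j=22 s[j]='b': π[22]=2 (border 'cb')
j=23 s[j]='a': π[23]=3 (border 'cba')
j=24 s[j]='c': k: 3→0; π[24]=1 (border 'c')
j=25 s[j]='c': k: 1→0; π[25]=1 (border 'c')
j=26 s[j]='a': k: 1→0; π[26]=0 (border '')

[0, 0, 0, 0, 1, 1, 2, 3, 4, 5, 6, 7, 0, 1, 0, 1, 1, 2, 1, 1, 1, 1, 2, 3, 1, 1, 0]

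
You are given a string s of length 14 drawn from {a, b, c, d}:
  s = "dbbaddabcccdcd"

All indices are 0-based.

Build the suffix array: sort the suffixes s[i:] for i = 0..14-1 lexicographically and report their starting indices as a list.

rank | idx | suffix
   0 |   6 | abcccdcd
   1 |   3 | addabcccdcd
   2 |   2 | baddabcccdcd
   3 |   1 | bbaddabcccdcd
   4 |   7 | bcccdcd
   5 |   8 | cccdcd
   6 |   9 | ccdcd
   7 |  12 | cd
   8 |  10 | cdcd
   9 |  13 | d
  10 |   5 | dabcccdcd
  11 |   0 | dbbaddabcccdcd
  12 |  11 | dcd
  13 |   4 | ddabcccdcd

[6, 3, 2, 1, 7, 8, 9, 12, 10, 13, 5, 0, 11, 4]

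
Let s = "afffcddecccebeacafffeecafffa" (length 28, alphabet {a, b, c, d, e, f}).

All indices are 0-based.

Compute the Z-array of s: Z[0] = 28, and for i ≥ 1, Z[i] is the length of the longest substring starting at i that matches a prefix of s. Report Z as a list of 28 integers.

Z[0]=28
i=1: outside box; Z[1]=0
i=2: outside box; Z[2]=0
i=3: outside box; Z[3]=0
i=4: outside box; Z[4]=0
i=5: outside box; Z[5]=0
i=6: outside box; Z[6]=0
i=7: outside box; Z[7]=0
i=8: outside box; Z[8]=0
i=9: outside box; Z[9]=0
i=10: outside box; Z[10]=0
i=11: outside box; Z[11]=0
i=12: outside box; Z[12]=0
i=13: outside box; Z[13]=0
i=14: outside box; Z[14]=1 grow→box=[14,15)
i=15: outside box; Z[15]=0
i=16: outside box; Z[16]=4 grow→box=[16,20)
i=17: min(r-i=3, Z[1]=0)=0; Z[17]=0
i=18: min(r-i=2, Z[2]=0)=0; Z[18]=0
i=19: min(r-i=1, Z[3]=0)=0; Z[19]=0
i=20: outside box; Z[20]=0
i=21: outside box; Z[21]=0
i=22: outside box; Z[22]=0
i=23: outside box; Z[23]=4 grow→box=[23,27)
i=24: min(r-i=3, Z[1]=0)=0; Z[24]=0
i=25: min(r-i=2, Z[2]=0)=0; Z[25]=0
i=26: min(r-i=1, Z[3]=0)=0; Z[26]=0
i=27: outside box; Z[27]=1 grow→box=[27,28)

[28, 0, 0, 0, 0, 0, 0, 0, 0, 0, 0, 0, 0, 0, 1, 0, 4, 0, 0, 0, 0, 0, 0, 4, 0, 0, 0, 1]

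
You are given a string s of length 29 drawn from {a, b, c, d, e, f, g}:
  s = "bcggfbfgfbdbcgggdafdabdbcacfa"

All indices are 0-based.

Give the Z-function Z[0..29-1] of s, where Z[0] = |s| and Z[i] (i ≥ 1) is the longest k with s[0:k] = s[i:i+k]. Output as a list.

Z[0]=29
i=1: fresh scan; Z[1]=0
i=2: fresh scan; Z[2]=0
i=3: fresh scan; Z[3]=0
i=4: fresh scan; Z[4]=0
i=5: fresh scan; Z[5]=1 scan→box=[5,6)
i=6: fresh scan; Z[6]=0
i=7: fresh scan; Z[7]=0
i=8: fresh scan; Z[8]=0
i=9: fresh scan; Z[9]=1 scan→box=[9,10)
i=10: fresh scan; Z[10]=0
i=11: fresh scan; Z[11]=4 scan→box=[11,15)
i=12: min(r-i=3, Z[1]=0)=0; Z[12]=0
i=13: min(r-i=2, Z[2]=0)=0; Z[13]=0
i=14: min(r-i=1, Z[3]=0)=0; Z[14]=0
i=15: fresh scan; Z[15]=0
i=16: fresh scan; Z[16]=0
i=17: fresh scan; Z[17]=0
i=18: fresh scan; Z[18]=0
i=19: fresh scan; Z[19]=0
i=20: fresh scan; Z[20]=0
i=21: fresh scan; Z[21]=1 scan→box=[21,22)
i=22: fresh scan; Z[22]=0
i=23: fresh scan; Z[23]=2 scan→box=[23,25)
i=24: min(r-i=1, Z[1]=0)=0; Z[24]=0
i=25: fresh scan; Z[25]=0
i=26: fresh scan; Z[26]=0
i=27: fresh scan; Z[27]=0
i=28: fresh scan; Z[28]=0

[29, 0, 0, 0, 0, 1, 0, 0, 0, 1, 0, 4, 0, 0, 0, 0, 0, 0, 0, 0, 0, 1, 0, 2, 0, 0, 0, 0, 0]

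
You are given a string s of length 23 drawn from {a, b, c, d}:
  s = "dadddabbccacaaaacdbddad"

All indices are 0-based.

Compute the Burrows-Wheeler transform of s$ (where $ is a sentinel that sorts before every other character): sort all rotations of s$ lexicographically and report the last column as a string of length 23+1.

rank  rotation                  last
    0  $dadddabbccacaaaacdbddad  d
    1  aaaacdbddad$dadddabbccac  c
    2  aaacdbddad$dadddabbccaca  a
    3  aacdbddad$dadddabbccacaa  a
    4  abbccacaaaacdbddad$daddd  d
    5  acaaaacdbddad$dadddabbcc  c
    6  acdbddad$dadddabbccacaaa  a
    7  ad$dadddabbccacaaaacdbdd  d
    8  adddabbccacaaaacdbddad$d  d
    9  bbccacaaaacdbddad$daddda  a
   10  bccacaaaacdbddad$dadddab  b
   11  bddad$dadddabbccacaaaacd  d
   12  caaaacdbddad$dadddabbcca  a
   13  cacaaaacdbddad$dadddabbc  c
   14  ccacaaaacdbddad$dadddabb  b
   15  cdbddad$dadddabbccacaaaa  a
   16  d$dadddabbccacaaaacdbdda  a
   17  dabbccacaaaacdbddad$dadd  d
   18  dad$dadddabbccacaaaacdbd  d
   19  dadddabbccacaaaacdbddad$  $
   20  dbddad$dadddabbccacaaaac  c
   21  ddabbccacaaaacdbddad$dad  d
   22  ddad$dadddabbccacaaaacdb  b
   23  dddabbccacaaaacdbddad$da  a

dcaadcaddabdacbaadd$cdba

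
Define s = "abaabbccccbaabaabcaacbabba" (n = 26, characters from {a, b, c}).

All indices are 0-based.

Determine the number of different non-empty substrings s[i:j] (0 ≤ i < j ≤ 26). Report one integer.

rank→(start, suffix):
  0 → (25, 'a')
  1 → (11, 'aabaabcaacbabba')
  2 → (2, 'aabbccccbaabaabcaacbabba')
  3 → (14, 'aabcaacbabba')
  4 → (18, 'aacbabba')
  5 → (0, 'abaabbccccbaabaabcaacbabba')
  6 → (12, 'abaabcaacbabba')
  7 → (22, 'abba')
  8 → (3, 'abbccccbaabaabcaacbabba')
  9 → (15, 'abcaacbabba')
  10 → (19, 'acbabba')
  11 → (24, 'ba')
  12 → (10, 'baabaabcaacbabba')
  13 → (1, 'baabbccccbaabaabcaacbabba')
  14 → (13, 'baabcaacbabba')
  15 → (21, 'babba')
  16 → (23, 'bba')
  17 → (4, 'bbccccbaabaabcaacbabba')
  18 → (16, 'bcaacbabba')
  19 → (5, 'bccccbaabaabcaacbabba')
  20 → (17, 'caacbabba')
  21 → (9, 'cbaabaabcaacbabba')
  22 → (20, 'cbabba')
  23 → (8, 'ccbaabaabcaacbabba')
  24 → (7, 'cccbaabaabcaacbabba')
  25 → (6, 'ccccbaabaabcaacbabba')

SA = [25, 11, 2, 14, 18, 0, 12, 22, 3, 15, 19, 24, 10, 1, 13, 21, 23, 4, 16, 5, 17, 9, 20, 8, 7, 6]
[i] adj suffixes → lcp
  [1] 25/11 → 1 ('a')
  [2] 11/2 → 3 ('aab')
  [3] 2/14 → 3 ('aab')
  [4] 14/18 → 2 ('aa')
  [5] 18/0 → 1 ('a')
  [6] 0/12 → 5 ('abaab')
  [7] 12/22 → 2 ('ab')
  [8] 22/3 → 3 ('abb')
  [9] 3/15 → 2 ('ab')
  [10] 15/19 → 1 ('a')
  [11] 19/24 → 0 ('')
  [12] 24/10 → 2 ('ba')
  [13] 10/1 → 4 ('baab')
  [14] 1/13 → 4 ('baab')
  [15] 13/21 → 2 ('ba')
  [16] 21/23 → 1 ('b')
  [17] 23/4 → 2 ('bb')
  [18] 4/16 → 1 ('b')
  [19] 16/5 → 2 ('bc')
  [20] 5/17 → 0 ('')
  [21] 17/9 → 1 ('c')
  [22] 9/20 → 3 ('cba')
  [23] 20/8 → 1 ('c')
  [24] 8/7 → 2 ('cc')
  [25] 7/6 → 3 ('ccc')

n(n+1)/2 = 26·27/2 = 351
Σ LCP = 0 + 1 + 3 + 3 + 2 + 1 + 5 + 2 + 3 + 2 + 1 + 0 + 2 + 4 + 4 + 2 + 1 + 2 + 1 + 2 + 0 + 1 + 3 + 1 + 2 + 3 = 51
distinct = 351 − 51 = 300

300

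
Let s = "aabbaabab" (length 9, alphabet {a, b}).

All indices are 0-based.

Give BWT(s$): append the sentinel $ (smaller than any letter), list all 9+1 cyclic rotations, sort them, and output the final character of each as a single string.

bb$baaabaa

rank  rotation    last
    0  $aabbaabab  b
    1  aabab$aabb  b
    2  aabbaabab$  $
    3  ab$aabbaab  b
    4  abab$aabba  a
    5  abbaabab$a  a
    6  b$aabbaaba  a
    7  baabab$aab  b
    8  bab$aabbaa  a
    9  bbaabab$aa  a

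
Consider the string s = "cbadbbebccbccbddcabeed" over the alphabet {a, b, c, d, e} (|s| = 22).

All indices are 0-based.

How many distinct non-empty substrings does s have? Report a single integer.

228

sorted suffixes:
  #0 SA[0]=17  'abeed'
  #1 SA[1]=2  'adbbebccbccbddcabeed'
  #2 SA[2]=1  'badbbebccbccbddcabeed'
  #3 SA[3]=4  'bbebccbccbddcabeed'
  #4 SA[4]=7  'bccbccbddcabeed'
  #5 SA[5]=10  'bccbddcabeed'
  #6 SA[6]=13  'bddcabeed'
  #7 SA[7]=5  'bebccbccbddcabeed'
  #8 SA[8]=18  'beed'
  #9 SA[9]=16  'cabeed'
  #10 SA[10]=0  'cbadbbebccbccbddcabeed'
  #11 SA[11]=9  'cbccbddcabeed'
  #12 SA[12]=12  'cbddcabeed'
  #13 SA[13]=8  'ccbccbddcabeed'
  #14 SA[14]=11  'ccbddcabeed'
  #15 SA[15]=21  'd'
  #16 SA[16]=3  'dbbebccbccbddcabeed'
  #17 SA[17]=15  'dcabeed'
  #18 SA[18]=14  'ddcabeed'
  #19 SA[19]=6  'ebccbccbddcabeed'
  #20 SA[20]=20  'ed'
  #21 SA[21]=19  'eed'

SA = [17, 2, 1, 4, 7, 10, 13, 5, 18, 16, 0, 9, 12, 8, 11, 21, 3, 15, 14, 6, 20, 19]
rank  pair      lcp
   1  s[17:],s[2:]  1  'a'
   2  s[2:],s[1:]  0  ''
   3  s[1:],s[4:]  1  'b'
   4  s[4:],s[7:]  1  'b'
   5  s[7:],s[10:]  4  'bccb'
   6  s[10:],s[13:]  1  'b'
   7  s[13:],s[5:]  1  'b'
   8  s[5:],s[18:]  2  'be'
   9  s[18:],s[16:]  0  ''
  10  s[16:],s[0:]  1  'c'
  11  s[0:],s[9:]  2  'cb'
  12  s[9:],s[12:]  2  'cb'
  13  s[12:],s[8:]  1  'c'
  14  s[8:],s[11:]  3  'ccb'
  15  s[11:],s[21:]  0  ''
  16  s[21:],s[3:]  1  'd'
  17  s[3:],s[15:]  1  'd'
  18  s[15:],s[14:]  1  'd'
  19  s[14:],s[6:]  0  ''
  20  s[6:],s[20:]  1  'e'
  21  s[20:],s[19:]  1  'e'

n(n+1)/2 = 22·23/2 = 253
Σ LCP = 0 + 1 + 0 + 1 + 1 + 4 + 1 + 1 + 2 + 0 + 1 + 2 + 2 + 1 + 3 + 0 + 1 + 1 + 1 + 0 + 1 + 1 = 25
distinct = 253 − 25 = 228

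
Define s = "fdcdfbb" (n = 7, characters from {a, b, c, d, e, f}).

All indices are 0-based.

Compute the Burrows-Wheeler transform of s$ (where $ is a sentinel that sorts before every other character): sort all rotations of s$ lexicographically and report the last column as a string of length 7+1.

bbfdfcd$

rank  rotation  last
    0  $fdcdfbb  b
    1  b$fdcdfb  b
    2  bb$fdcdf  f
    3  cdfbb$fd  d
    4  dcdfbb$f  f
    5  dfbb$fdc  c
    6  fbb$fdcd  d
    7  fdcdfbb$  $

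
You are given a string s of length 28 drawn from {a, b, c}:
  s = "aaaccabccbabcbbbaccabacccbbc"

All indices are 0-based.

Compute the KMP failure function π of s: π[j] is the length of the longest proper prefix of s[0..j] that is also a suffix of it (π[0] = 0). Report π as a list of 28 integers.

π[0] = 0
j=1 s[j]='a': π[1]=1 (border 'a')
j=2 s[j]='a': π[2]=2 (border 'aa')
j=3 s[j]='c': k: 2→1→0; π[3]=0 (border '')
j=4 s[j]='c': π[4]=0 (border '')
j=5 s[j]='a': π[5]=1 (border 'a')
j=6 s[j]='b': k: 1→0; π[6]=0 (border '')
j=7 s[j]='c': π[7]=0 (border '')
j=8 s[j]='c': π[8]=0 (border '')
j=9 s[j]='b': π[9]=0 (border '')
j=10 s[j]='a': π[10]=1 (border 'a')
j=11 s[j]='b': k: 1→0; π[11]=0 (border '')
j=12 s[j]='c': π[12]=0 (border '')
j=13 s[j]='b': π[13]=0 (border '')
j=14 s[j]='b': π[14]=0 (border '')
j=15 s[j]='b': π[15]=0 (border '')
j=16 s[j]='a': π[16]=1 (border 'a')
j=17 s[j]='c': k: 1→0; π[17]=0 (border '')
j=18 s[j]='c': π[18]=0 (border '')
j=19 s[j]='a': π[19]=1 (border 'a')
j=20 s[j]='b': k: 1→0; π[20]=0 (border '')
j=21 s[j]='a': π[21]=1 (border 'a')
j=22 s[j]='c': k: 1→0; π[22]=0 (border '')
j=23 s[j]='c': π[23]=0 (border '')
j=24 s[j]='c': π[24]=0 (border '')
j=25 s[j]='b': π[25]=0 (border '')
j=26 s[j]='b': π[26]=0 (border '')
j=27 s[j]='c': π[27]=0 (border '')

[0, 1, 2, 0, 0, 1, 0, 0, 0, 0, 1, 0, 0, 0, 0, 0, 1, 0, 0, 1, 0, 1, 0, 0, 0, 0, 0, 0]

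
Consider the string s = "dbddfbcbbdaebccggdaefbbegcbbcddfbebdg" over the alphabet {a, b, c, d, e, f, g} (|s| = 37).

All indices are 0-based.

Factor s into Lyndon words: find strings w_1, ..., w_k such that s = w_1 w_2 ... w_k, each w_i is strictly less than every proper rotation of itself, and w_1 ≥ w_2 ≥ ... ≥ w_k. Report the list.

emit factor 1: 'd' (i=0, period=1)
emit factor 2: 'bddf' (i=1, period=4)
emit factor 3: 'bc' (i=5, period=2)
emit factor 4: 'bbd' (i=7, period=3)
emit factor 5: 'aebccggdaefbbegcbbcddfbebdg' (i=10, period=27)

["d", "bddf", "bc", "bbd", "aebccggdaefbbegcbbcddfbebdg"]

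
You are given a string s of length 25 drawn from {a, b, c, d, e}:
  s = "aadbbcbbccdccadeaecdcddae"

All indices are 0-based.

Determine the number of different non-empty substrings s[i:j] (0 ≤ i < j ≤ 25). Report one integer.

295

rank | idx | suffix
   0 |   0 | aadbbcbbccdccadeaecdcddae
   1 |   1 | adbbcbbccdccadeaecdcddae
   2 |  13 | adeaecdcddae
   3 |  23 | ae
   4 |  16 | aecdcddae
   5 |   3 | bbcbbccdccadeaecdcddae
   6 |   6 | bbccdccadeaecdcddae
   7 |   4 | bcbbccdccadeaecdcddae
   8 |   7 | bccdccadeaecdcddae
   9 |  12 | cadeaecdcddae
  10 |   5 | cbbccdccadeaecdcddae
  11 |  11 | ccadeaecdcddae
  12 |   8 | ccdccadeaecdcddae
  13 |   9 | cdccadeaecdcddae
  14 |  18 | cdcddae
  15 |  20 | cddae
  16 |  22 | dae
  17 |   2 | dbbcbbccdccadeaecdcddae
  18 |  10 | dccadeaecdcddae
  19 |  19 | dcddae
  20 |  21 | ddae
  21 |  14 | deaecdcddae
  22 |  24 | e
  23 |  15 | eaecdcddae
  24 |  17 | ecdcddae

SA = [0, 1, 13, 23, 16, 3, 6, 4, 7, 12, 5, 11, 8, 9, 18, 20, 22, 2, 10, 19, 21, 14, 24, 15, 17]
i: (SA[i-1],SA[i]) lcp shared
  1: (0,1) 1 'a'
  2: (1,13) 2 'ad'
  3: (13,23) 1 'a'
  4: (23,16) 2 'ae'
  5: (16,3) 0 ''
  6: (3,6) 3 'bbc'
  7: (6,4) 1 'b'
  8: (4,7) 2 'bc'
  9: (7,12) 0 ''
  10: (12,5) 1 'c'
  11: (5,11) 1 'c'
  12: (11,8) 2 'cc'
  13: (8,9) 1 'c'
  14: (9,18) 3 'cdc'
  15: (18,20) 2 'cd'
  16: (20,22) 0 ''
  17: (22,2) 1 'd'
  18: (2,10) 1 'd'
  19: (10,19) 2 'dc'
  20: (19,21) 1 'd'
  21: (21,14) 1 'd'
  22: (14,24) 0 ''
  23: (24,15) 1 'e'
  24: (15,17) 1 'e'

n(n+1)/2 = 25·26/2 = 325
Σ LCP = 0 + 1 + 2 + 1 + 2 + 0 + 3 + 1 + 2 + 0 + 1 + 1 + 2 + 1 + 3 + 2 + 0 + 1 + 1 + 2 + 1 + 1 + 0 + 1 + 1 = 30
distinct = 325 − 30 = 295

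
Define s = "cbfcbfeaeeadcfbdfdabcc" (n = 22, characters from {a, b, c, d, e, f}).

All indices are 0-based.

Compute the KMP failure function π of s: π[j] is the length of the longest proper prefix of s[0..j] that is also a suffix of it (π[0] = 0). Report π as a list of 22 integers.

[0, 0, 0, 1, 2, 3, 0, 0, 0, 0, 0, 0, 1, 0, 0, 0, 0, 0, 0, 0, 1, 1]

π[0] = 0
j=1 s[j]='b': π[1]=0 (border '')
j=2 s[j]='f': π[2]=0 (border '')
j=3 s[j]='c': π[3]=1 (border 'c')
j=4 s[j]='b': π[4]=2 (border 'cb')
j=5 s[j]='f': π[5]=3 (border 'cbf')
j=6 s[j]='e': k: 3→0; π[6]=0 (border '')
j=7 s[j]='a': π[7]=0 (border '')
j=8 s[j]='e': π[8]=0 (border '')
j=9 s[j]='e': π[9]=0 (border '')
j=10 s[j]='a': π[10]=0 (border '')
j=11 s[j]='d': π[11]=0 (border '')
j=12 s[j]='c': π[12]=1 (border 'c')
j=13 s[j]='f': k: 1→0; π[13]=0 (border '')
j=14 s[j]='b': π[14]=0 (border '')
j=15 s[j]='d': π[15]=0 (border '')
j=16 s[j]='f': π[16]=0 (border '')
j=17 s[j]='d': π[17]=0 (border '')
j=18 s[j]='a': π[18]=0 (border '')
j=19 s[j]='b': π[19]=0 (border '')
j=20 s[j]='c': π[20]=1 (border 'c')
j=21 s[j]='c': k: 1→0; π[21]=1 (border 'c')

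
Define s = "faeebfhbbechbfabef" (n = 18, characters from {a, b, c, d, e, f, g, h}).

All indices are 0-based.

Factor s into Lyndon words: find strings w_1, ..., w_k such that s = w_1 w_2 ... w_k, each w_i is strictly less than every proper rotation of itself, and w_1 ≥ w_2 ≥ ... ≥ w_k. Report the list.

emit factor 1: 'f' (i=0, period=1)
emit factor 2: 'aeebfhbbechbf' (i=1, period=13)
emit factor 3: 'abef' (i=14, period=4)

["f", "aeebfhbbechbf", "abef"]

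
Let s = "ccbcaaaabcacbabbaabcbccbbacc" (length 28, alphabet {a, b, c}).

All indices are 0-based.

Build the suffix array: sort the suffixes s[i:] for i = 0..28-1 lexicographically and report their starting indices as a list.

rank→(start, suffix):
  0 → (4, 'aaaabcacbabbaabcbccbbacc')
  1 → (5, 'aaabcacbabbaabcbccbbacc')
  2 → (6, 'aabcacbabbaabcbccbbacc')
  3 → (16, 'aabcbccbbacc')
  4 → (13, 'abbaabcbccbbacc')
  5 → (7, 'abcacbabbaabcbccbbacc')
  6 → (17, 'abcbccbbacc')
  7 → (10, 'acbabbaabcbccbbacc')
  8 → (25, 'acc')
  9 → (15, 'baabcbccbbacc')
  10 → (12, 'babbaabcbccbbacc')
  11 → (24, 'bacc')
  12 → (14, 'bbaabcbccbbacc')
  13 → (23, 'bbacc')
  14 → (2, 'bcaaaabcacbabbaabcbccbbacc')
  15 → (8, 'bcacbabbaabcbccbbacc')
  16 → (18, 'bcbccbbacc')
  17 → (20, 'bccbbacc')
  18 → (27, 'c')
  19 → (3, 'caaaabcacbabbaabcbccbbacc')
  20 → (9, 'cacbabbaabcbccbbacc')
  21 → (11, 'cbabbaabcbccbbacc')
  22 → (22, 'cbbacc')
  23 → (1, 'cbcaaaabcacbabbaabcbccbbacc')
  24 → (19, 'cbccbbacc')
  25 → (26, 'cc')
  26 → (21, 'ccbbacc')
  27 → (0, 'ccbcaaaabcacbabbaabcbccbbacc')

[4, 5, 6, 16, 13, 7, 17, 10, 25, 15, 12, 24, 14, 23, 2, 8, 18, 20, 27, 3, 9, 11, 22, 1, 19, 26, 21, 0]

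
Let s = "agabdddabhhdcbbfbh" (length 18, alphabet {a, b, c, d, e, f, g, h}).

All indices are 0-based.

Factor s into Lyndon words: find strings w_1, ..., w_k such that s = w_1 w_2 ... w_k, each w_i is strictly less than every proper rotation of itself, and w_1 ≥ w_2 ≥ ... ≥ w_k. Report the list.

["ag", "abdddabhhdcbbfbh"]

emit factor 1: 'ag' (i=0, period=2)
emit factor 2: 'abdddabhhdcbbfbh' (i=2, period=16)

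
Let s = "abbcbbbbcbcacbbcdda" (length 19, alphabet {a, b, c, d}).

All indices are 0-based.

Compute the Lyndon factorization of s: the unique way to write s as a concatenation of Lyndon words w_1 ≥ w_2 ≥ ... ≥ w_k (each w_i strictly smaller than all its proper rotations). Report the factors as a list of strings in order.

["abbcbbbbcbcacbbcdd", "a"]

emit factor 1: 'abbcbbbbcbcacbbcdd' (i=0, period=18)
emit factor 2: 'a' (i=18, period=1)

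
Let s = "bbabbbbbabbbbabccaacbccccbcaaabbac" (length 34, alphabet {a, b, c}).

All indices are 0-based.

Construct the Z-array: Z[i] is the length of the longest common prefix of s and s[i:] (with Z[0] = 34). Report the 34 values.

Z[0]=34
i=1: outside box; Z[1]=1 grow→box=[1,2)
i=2: outside box; Z[2]=0
i=3: outside box; Z[3]=2 grow→box=[3,5)
i=4: min(r-i=1, Z[1]=1)=1; Z[4]=2 grow→box=[4,6)
i=5: min(r-i=1, Z[1]=1)=1; Z[5]=2 grow→box=[5,7)
i=6: min(r-i=1, Z[1]=1)=1; Z[6]=7 grow→box=[6,13)
i=7: min(r-i=6, Z[1]=1)=1; Z[7]=1
i=8: min(r-i=5, Z[2]=0)=0; Z[8]=0
i=9: min(r-i=4, Z[3]=2)=2; Z[9]=2
i=10: min(r-i=3, Z[4]=2)=2; Z[10]=2
i=11: min(r-i=2, Z[5]=2)=2; Z[11]=4 grow→box=[11,15)
i=12: min(r-i=3, Z[1]=1)=1; Z[12]=1
i=13: min(r-i=2, Z[2]=0)=0; Z[13]=0
i=14: min(r-i=1, Z[3]=2)=1; Z[14]=1
i=15: outside box; Z[15]=0
i=16: outside box; Z[16]=0
i=17: outside box; Z[17]=0
i=18: outside box; Z[18]=0
i=19: outside box; Z[19]=0
i=20: outside box; Z[20]=1 grow→box=[20,21)
i=21: outside box; Z[21]=0
i=22: outside box; Z[22]=0
i=23: outside box; Z[23]=0
i=24: outside box; Z[24]=0
i=25: outside box; Z[25]=1 grow→box=[25,26)
i=26: outside box; Z[26]=0
i=27: outside box; Z[27]=0
i=28: outside box; Z[28]=0
i=29: outside box; Z[29]=0
i=30: outside box; Z[30]=3 grow→box=[30,33)
i=31: min(r-i=2, Z[1]=1)=1; Z[31]=1
i=32: min(r-i=1, Z[2]=0)=0; Z[32]=0
i=33: outside box; Z[33]=0

[34, 1, 0, 2, 2, 2, 7, 1, 0, 2, 2, 4, 1, 0, 1, 0, 0, 0, 0, 0, 1, 0, 0, 0, 0, 1, 0, 0, 0, 0, 3, 1, 0, 0]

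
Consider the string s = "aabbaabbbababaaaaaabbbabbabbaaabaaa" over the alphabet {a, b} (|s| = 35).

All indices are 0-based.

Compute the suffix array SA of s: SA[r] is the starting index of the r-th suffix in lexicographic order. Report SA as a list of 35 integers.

sorted suffixes:
  #0 SA[0]=34  'a'
  #1 SA[1]=33  'aa'
  #2 SA[2]=32  'aaa'
  #3 SA[3]=13  'aaaaaabbbabbabbaaabaaa'
  #4 SA[4]=14  'aaaaabbbabbabbaaabaaa'
  #5 SA[5]=15  'aaaabbbabbabbaaabaaa'
  #6 SA[6]=28  'aaabaaa'
  #7 SA[7]=16  'aaabbbabbabbaaabaaa'
  #8 SA[8]=29  'aabaaa'
  #9 SA[9]=0  'aabbaabbbababaaaaaabbbabbabbaaabaaa'
  #10 SA[10]=4  'aabbbababaaaaaabbbabbabbaaabaaa'
  #11 SA[11]=17  'aabbbabbabbaaabaaa'
  #12 SA[12]=30  'abaaa'
  #13 SA[13]=11  'abaaaaaabbbabbabbaaabaaa'
  #14 SA[14]=9  'ababaaaaaabbbabbabbaaabaaa'
  #15 SA[15]=25  'abbaaabaaa'
  #16 SA[16]=1  'abbaabbbababaaaaaabbbabbabbaaabaaa'
  #17 SA[17]=22  'abbabbaaabaaa'
  #18 SA[18]=5  'abbbababaaaaaabbbabbabbaaabaaa'
  #19 SA[19]=18  'abbbabbabbaaabaaa'
  #20 SA[20]=31  'baaa'
  #21 SA[21]=12  'baaaaaabbbabbabbaaabaaa'
  #22 SA[22]=27  'baaabaaa'
  #23 SA[23]=3  'baabbbababaaaaaabbbabbabbaaabaaa'
  #24 SA[24]=10  'babaaaaaabbbabbabbaaabaaa'
  #25 SA[25]=8  'bababaaaaaabbbabbabbaaabaaa'
  #26 SA[26]=24  'babbaaabaaa'
  #27 SA[27]=21  'babbabbaaabaaa'
  #28 SA[28]=26  'bbaaabaaa'
  #29 SA[29]=2  'bbaabbbababaaaaaabbbabbabbaaabaaa'
  #30 SA[30]=7  'bbababaaaaaabbbabbabbaaabaaa'
  #31 SA[31]=23  'bbabbaaabaaa'
  #32 SA[32]=20  'bbabbabbaaabaaa'
  #33 SA[33]=6  'bbbababaaaaaabbbabbabbaaabaaa'
  #34 SA[34]=19  'bbbabbabbaaabaaa'

[34, 33, 32, 13, 14, 15, 28, 16, 29, 0, 4, 17, 30, 11, 9, 25, 1, 22, 5, 18, 31, 12, 27, 3, 10, 8, 24, 21, 26, 2, 7, 23, 20, 6, 19]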